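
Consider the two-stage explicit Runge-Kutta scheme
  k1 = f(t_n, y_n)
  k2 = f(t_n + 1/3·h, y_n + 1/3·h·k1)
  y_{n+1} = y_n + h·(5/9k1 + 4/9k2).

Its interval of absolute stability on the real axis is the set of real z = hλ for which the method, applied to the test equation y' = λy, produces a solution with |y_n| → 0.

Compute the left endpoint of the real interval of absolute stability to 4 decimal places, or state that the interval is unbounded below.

z* = -6.7500.

With y'=λy (z=hλ):
  k1=λy_n ⇒ h·k1=z·y_n;  k2=λ(1+1/3z)y_n ⇒ h·k2=z(1+1/3z)y_n
  y_{n+1}/y_n = 1 + 5/9z + 4/9z(1+1/3z) = 1 + z + 4/27z²
  Hence R(z) = 1 + z + 4/27z².

Find x<0 with |R(x)|<1.
x=-1.02: |R|=0.1341
R=1: x+4/27x²=0 ⇒ x=−27/4=-6.7500; min R=1−1/(4·4/27)=-0.6875>−1
Confirm numerically:
  x=-6.452: |R|=0.71516 <1
  x=-5.808: |R|=0.18946 <1
  x=-2.710: |R|=0.62199 <1
  x=-7.291: |R|=1.58436 >1
  x=-6.899: |R|=1.15229 >1
Stable set (-6.7500, 0).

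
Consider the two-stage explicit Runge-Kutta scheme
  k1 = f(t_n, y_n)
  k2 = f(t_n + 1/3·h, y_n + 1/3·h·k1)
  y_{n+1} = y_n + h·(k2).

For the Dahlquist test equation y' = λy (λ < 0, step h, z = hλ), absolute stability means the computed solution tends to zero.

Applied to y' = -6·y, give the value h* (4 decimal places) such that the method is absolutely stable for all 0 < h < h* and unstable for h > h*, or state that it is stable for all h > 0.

Test eqn y'=λy, z=hλ:
  k1=λy_n ⇒ h·k1=z·y_n;  k2=λ(1+1/3z)y_n ⇒ h·k2=z(1+1/3z)y_n
  y_{n+1}/y_n = 1 + z(1+1/3z) = 1 + z + 1/3z²
  ⇒ R(z) = 1 + z + 1/3z².

Solve |R(x)|<1 on ℝ⁻.
x=-0.87: |R|=0.3823
R=1: x+1/3x²=0 ⇒ x=−3=-3.0000; min R=1−1/(4·1/3)=0.2500>−1
Confirm numerically:
  x=-2.561: |R|=0.62524 <1
  x=-2.423: |R|=0.53398 <1
  x=-1.264: |R|=0.26857 <1
  x=-1.223: |R|=0.27558 <1
  x=-3.585: |R|=1.69907 >1
  x=-3.284: |R|=1.31089 >1
So |R|<1 on (-3.0000, 0).

(-3.0000,0); λ=-6 ⇒ h* = (3)/6 = 0.5000.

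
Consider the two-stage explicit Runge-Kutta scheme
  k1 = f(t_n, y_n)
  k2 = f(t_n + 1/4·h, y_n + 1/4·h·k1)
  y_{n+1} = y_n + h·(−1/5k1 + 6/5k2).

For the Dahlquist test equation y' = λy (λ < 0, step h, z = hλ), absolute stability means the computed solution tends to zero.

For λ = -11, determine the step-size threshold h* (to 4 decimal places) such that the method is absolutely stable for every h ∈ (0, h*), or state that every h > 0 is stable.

(-3.3333,0); λ=-11 ⇒ h* = (10/3)/11 = 0.3030.

On y'=λy, z=hλ:
  k1=λy_n ⇒ h·k1=z·y_n;  k2=λ(1+1/4z)y_n ⇒ h·k2=z(1+1/4z)y_n
  y_{n+1}/y_n = 1 − 1/5z + 6/5z(1+1/4z) = 1 + z + 3/10z²
  ⇒ R(z) = 1 + z + 3/10z².

Find x<0 with |R(x)|<1.
x=-0.93: |R|=0.3295
R=1: x+3/10x²=0 ⇒ x=−10/3=-3.3333; min R=1−1/(4·3/10)=0.1667>−1
Confirm numerically:
  x=-2.809: |R|=0.55814 <1
  x=-2.337: |R|=0.30147 <1
  x=-1.491: |R|=0.17592 <1
  x=-3.727: |R|=1.44016 >1
  x=-3.522: |R|=1.19935 >1
  x=-3.459: |R|=1.13040 >1
So |R|<1 on (-3.3333, 0).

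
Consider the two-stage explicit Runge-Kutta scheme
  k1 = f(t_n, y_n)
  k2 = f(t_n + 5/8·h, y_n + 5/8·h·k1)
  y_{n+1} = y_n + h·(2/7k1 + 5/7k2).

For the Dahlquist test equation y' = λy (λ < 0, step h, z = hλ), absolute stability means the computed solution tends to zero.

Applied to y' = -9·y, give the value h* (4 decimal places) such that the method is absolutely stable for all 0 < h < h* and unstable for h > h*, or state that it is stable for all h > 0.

(-2.2400,0); λ=-9 ⇒ h* = (56/25)/9 = 0.2489.

With y'=λy (z=hλ):
  k1=λy_n ⇒ h·k1=z·y_n;  k2=λ(1+5/8z)y_n ⇒ h·k2=z(1+5/8z)y_n
  y_{n+1}/y_n = 1 + 2/7z + 5/7z(1+5/8z) = 1 + z + 25/56z²
  ⇒ R(z) = 1 + z + 25/56z².

Find x<0 with |R(x)|<1.
x=-0.6: |R|=0.5607
R=1: x+25/56x²=0 ⇒ x=−56/25=-2.2400; min R=1−1/(4·25/56)=0.4400>−1
Confirm numerically:
  x=-2.203: |R|=0.96361 <1
  x=-2.098: |R|=0.86700 <1
  x=-2.033: |R|=0.81213 <1
  x=-1.999: |R|=0.78493 <1
  x=-2.734: |R|=1.60294 >1
  x=-2.441: |R|=1.21904 >1
Interval (-2.2400, 0).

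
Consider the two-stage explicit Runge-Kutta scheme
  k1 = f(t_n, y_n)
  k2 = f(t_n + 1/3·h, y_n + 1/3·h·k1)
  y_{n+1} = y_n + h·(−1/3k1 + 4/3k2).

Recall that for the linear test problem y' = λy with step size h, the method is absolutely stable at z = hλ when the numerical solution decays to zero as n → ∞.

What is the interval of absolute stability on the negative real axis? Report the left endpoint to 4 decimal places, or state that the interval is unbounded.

(-2.2500, 0).

With y'=λy (z=hλ):
  k1=λy_n ⇒ h·k1=z·y_n;  k2=λ(1+1/3z)y_n ⇒ h·k2=z(1+1/3z)y_n
  y_{n+1}/y_n = 1 − 1/3z + 4/3z(1+1/3z) = 1 + z + 4/9z²
  ⇒ R(z) = 1 + z + 4/9z².

Find x<0 with |R(x)|<1.
x=-0.48: |R|=0.6224
R=1: x+4/9x²=0 ⇒ x=−9/4=-2.2500; min R=1−1/(4·4/9)=0.4375>−1
Confirm numerically:
  x=-1.803: |R|=0.64180 <1
  x=-1.498: |R|=0.49934 <1
  x=-1.477: |R|=0.49257 <1
  x=-2.358: |R|=1.11318 >1
  x=-2.299: |R|=1.05007 >1
So |R|<1 on (-2.2500, 0).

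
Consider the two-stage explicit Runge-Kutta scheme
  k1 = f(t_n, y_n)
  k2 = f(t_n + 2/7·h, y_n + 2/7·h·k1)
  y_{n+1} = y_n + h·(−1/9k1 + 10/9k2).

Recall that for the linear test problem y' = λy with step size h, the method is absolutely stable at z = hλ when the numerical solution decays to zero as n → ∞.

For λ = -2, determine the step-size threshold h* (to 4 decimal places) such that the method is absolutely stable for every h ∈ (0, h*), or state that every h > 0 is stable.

On y'=λy, z=hλ:
  k1=λy_n ⇒ h·k1=z·y_n;  k2=λ(1+2/7z)y_n ⇒ h·k2=z(1+2/7z)y_n
  y_{n+1}/y_n = 1 − 1/9z + 10/9z(1+2/7z) = 1 + z + 20/63z²
  ⇒ R(z) = 1 + z + 20/63z².

Solve |R(x)|<1 on ℝ⁻.
x=-0.98: |R|=0.3249
R=1: x+20/63x²=0 ⇒ x=−63/20=-3.1500; min R=1−1/(4·20/63)=0.2125>−1
Confirm numerically:
  x=-2.786: |R|=0.67806 <1
  x=-1.448: |R|=0.21762 <1
  x=-1.392: |R|=0.22313 <1
  x=-3.663: |R|=1.59655 >1
  x=-3.588: |R|=1.49890 >1
So |R|<1 on (-3.1500, 0).

(-3.1500,0); λ=-2 ⇒ h* = (63/20)/2 = 1.5750.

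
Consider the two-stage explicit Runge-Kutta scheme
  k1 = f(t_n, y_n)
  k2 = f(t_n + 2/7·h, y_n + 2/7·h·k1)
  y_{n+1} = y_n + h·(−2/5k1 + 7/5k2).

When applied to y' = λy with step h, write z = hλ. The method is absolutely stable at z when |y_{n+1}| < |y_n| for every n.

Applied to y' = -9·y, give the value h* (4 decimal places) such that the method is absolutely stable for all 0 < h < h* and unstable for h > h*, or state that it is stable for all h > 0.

Test eqn y'=λy, z=hλ:
  k1=λy_n ⇒ h·k1=z·y_n;  k2=λ(1+2/7z)y_n ⇒ h·k2=z(1+2/7z)y_n
  y_{n+1}/y_n = 1 − 2/5z + 7/5z(1+2/7z) = 1 + z + 2/5z²
  R(z) = 1 + z + 2/5z².

Find x<0 with |R(x)|<1.
x=-1.4: |R|=0.3840
R=1: x+2/5x²=0 ⇒ x=−5/2=-2.5000; min R=1−1/(4·2/5)=0.3750>−1
Confirm numerically:
  x=-2.377: |R|=0.88305 <1
  x=-2.236: |R|=0.76388 <1
  x=-1.301: |R|=0.37604 <1
  x=-2.961: |R|=1.54601 >1
  x=-2.547: |R|=1.04788 >1
So |R|<1 on (-2.5000, 0).

(-2.5000,0); λ=-9 ⇒ h* = (5/2)/9 = 0.2778.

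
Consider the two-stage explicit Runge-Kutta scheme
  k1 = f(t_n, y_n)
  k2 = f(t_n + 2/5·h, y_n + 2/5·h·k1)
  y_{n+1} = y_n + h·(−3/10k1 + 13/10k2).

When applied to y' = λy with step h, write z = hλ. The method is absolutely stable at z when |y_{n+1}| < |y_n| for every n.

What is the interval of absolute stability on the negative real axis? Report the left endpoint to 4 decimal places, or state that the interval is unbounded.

On y'=λy, z=hλ:
  k1=λy_n ⇒ h·k1=z·y_n;  k2=λ(1+2/5z)y_n ⇒ h·k2=z(1+2/5z)y_n
  y_{n+1}/y_n = 1 − 3/10z + 13/10z(1+2/5z) = 1 + z + 13/25z²
  Hence R(z) = 1 + z + 13/25z².

Boundary: |R(x)|=1, x<0.
x=-1.54: |R|=0.6932
R=1: x+13/25x²=0 ⇒ x=−25/13=-1.9231; min R=1−1/(4·13/25)=0.5192>−1
Confirm numerically:
  x=-1.786: |R|=0.87269 <1
  x=-1.603: |R|=0.73320 <1
  x=-1.551: |R|=0.69991 <1
  x=-1.194: |R|=0.54733 <1
  x=-2.437: |R|=1.65126 >1
  x=-2.237: |R|=1.36517 >1
  x=-1.969: |R|=1.04702 >1
Interval (-1.9231, 0).

(-1.9231, 0).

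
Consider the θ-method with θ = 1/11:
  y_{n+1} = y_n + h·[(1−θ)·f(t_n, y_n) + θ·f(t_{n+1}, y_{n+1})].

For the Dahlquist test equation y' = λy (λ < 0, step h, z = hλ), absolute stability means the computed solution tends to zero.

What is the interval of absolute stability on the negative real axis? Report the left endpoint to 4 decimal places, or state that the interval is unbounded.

z∈(-2.4444,0).

On y'=λy, z=hλ:
  y_{n+1} = y_n + z·[10/11·y_n + 1/11·y_{n+1}] ⇒ (1 − 1/11z)y_{n+1} = (1 + 10/11z)y_n
  so R(z) = (1 + 10/11z)/(1 − 1/11z).

Find x<0 with |R(x)|<1.
x=-1.59: |R|=0.3892
R=−1: 1+10/11x = −1+1/11x ⇒ -9/11x=2 ⇒ x=2/(-9/11)=-2.4444
Confirm numerically:
  x=-2.154: |R|=0.80128 <1
  x=-2.102: |R|=0.76477 <1
  x=-1.346: |R|=0.19925 <1
  x=-2.969: |R|=1.33796 >1
  x=-2.662: |R|=1.14332 >1
  x=-2.603: |R|=1.10490 >1
Stable set (-2.4444, 0).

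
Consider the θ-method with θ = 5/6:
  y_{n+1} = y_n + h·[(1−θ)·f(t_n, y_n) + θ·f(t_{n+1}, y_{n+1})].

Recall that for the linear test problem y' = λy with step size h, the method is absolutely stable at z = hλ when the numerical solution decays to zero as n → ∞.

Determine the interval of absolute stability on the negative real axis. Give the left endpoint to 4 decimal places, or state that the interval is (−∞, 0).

interval (−∞, 0).

Set f=λy, z=hλ:
  y_{n+1} = y_n + z·[1/6·y_n + 5/6·y_{n+1}] ⇒ (1 − 5/6z)y_{n+1} = (1 + 1/6z)y_n
  Hence R(z) = (1 + 1/6z)/(1 − 5/6z).

Boundary: |R(x)|=1, x<0.
x=-1.5: |R|=0.3333
x=-2: |R|=0.2500
x=-10: |R|=0.0714
x=-100: |R|=0.1858
θ=5/6≥1/2 ⇒ |1+1/6x|<|1−5/6x| ∀x<0 ⇒ stable on all of ℝ⁻.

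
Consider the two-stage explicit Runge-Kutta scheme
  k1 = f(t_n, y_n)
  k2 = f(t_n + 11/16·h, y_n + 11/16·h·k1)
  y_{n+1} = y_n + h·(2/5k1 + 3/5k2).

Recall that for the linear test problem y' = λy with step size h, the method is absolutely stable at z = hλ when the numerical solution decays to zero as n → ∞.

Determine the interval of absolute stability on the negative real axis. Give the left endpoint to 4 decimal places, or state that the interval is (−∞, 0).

Test eqn y'=λy, z=hλ:
  k1=λy_n ⇒ h·k1=z·y_n;  k2=λ(1+11/16z)y_n ⇒ h·k2=z(1+11/16z)y_n
  y_{n+1}/y_n = 1 + 2/5z + 3/5z(1+11/16z) = 1 + z + 33/80z²
  Hence R(z) = 1 + z + 33/80z².

Solve |R(x)|<1 on ℝ⁻.
x=-0.84: |R|=0.4511
R=1: x+33/80x²=0 ⇒ x=−80/33=-2.4242; min R=1−1/(4·33/80)=0.3939>−1
Confirm numerically:
  x=-2.298: |R|=0.88033 <1
  x=-2.213: |R|=0.80716 <1
  x=-2.022: |R|=0.66450 <1
  x=-1.213: |R|=0.39394 <1
  x=-2.678: |R|=1.28032 >1
  x=-2.556: |R|=1.13892 >1
So |R|<1 on (-2.4242, 0).

z∈(-2.4242,0).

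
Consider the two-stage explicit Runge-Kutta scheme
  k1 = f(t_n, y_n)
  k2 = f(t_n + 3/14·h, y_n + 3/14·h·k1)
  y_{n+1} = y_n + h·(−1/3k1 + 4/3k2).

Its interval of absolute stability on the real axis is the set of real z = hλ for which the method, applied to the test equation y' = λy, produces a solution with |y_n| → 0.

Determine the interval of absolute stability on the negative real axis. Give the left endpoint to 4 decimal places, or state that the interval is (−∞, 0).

z∈(-3.5000,0).

Set f=λy, z=hλ:
  k1=λy_n ⇒ h·k1=z·y_n;  k2=λ(1+3/14z)y_n ⇒ h·k2=z(1+3/14z)y_n
  y_{n+1}/y_n = 1 − 1/3z + 4/3z(1+3/14z) = 1 + z + 2/7z²
  so R(z) = 1 + z + 2/7z².

Solve |R(x)|<1 on ℝ⁻.
x=-1.27: |R|=0.1908
R=1: x+2/7x²=0 ⇒ x=−7/2=-3.5000; min R=1−1/(4·2/7)=0.1250>−1
Confirm numerically:
  x=-2.108: |R|=0.16162 <1
  x=-1.866: |R|=0.12884 <1
  x=-1.814: |R|=0.12617 <1
  x=-4.053: |R|=1.64037 >1
  x=-3.624: |R|=1.12839 >1
So |R|<1 on (-3.5000, 0).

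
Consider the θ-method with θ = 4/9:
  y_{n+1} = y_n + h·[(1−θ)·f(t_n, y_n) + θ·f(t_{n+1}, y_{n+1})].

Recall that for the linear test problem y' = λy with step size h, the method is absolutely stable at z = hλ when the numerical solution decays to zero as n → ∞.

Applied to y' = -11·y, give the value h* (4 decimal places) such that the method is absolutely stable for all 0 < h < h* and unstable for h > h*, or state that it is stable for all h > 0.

(-18.0000,0); λ=-11 ⇒ h* = (18)/11 = 1.6364.

With y'=λy (z=hλ):
  y_{n+1} = y_n + z·[5/9·y_n + 4/9·y_{n+1}] ⇒ (1 − 4/9z)y_{n+1} = (1 + 5/9z)y_n
  Hence R(z) = (1 + 5/9z)/(1 − 4/9z).

Boundary: |R(x)|=1, x<0.
x=-0.94: |R|=0.3370
R=−1: 1+5/9x = −1+4/9x ⇒ -1/9x=2 ⇒ x=2/(-1/9)=-18.0000
Confirm numerically:
  x=-17.043: |R|=0.98760 <1
  x=-12.108: |R|=0.89741 <1
  x=-8.891: |R|=0.79560 <1
  x=-7.830: |R|=0.74777 <1
  x=-18.507: |R|=1.00611 >1
  x=-18.165: |R|=1.00202 >1
So |R|<1 on (-18.0000, 0).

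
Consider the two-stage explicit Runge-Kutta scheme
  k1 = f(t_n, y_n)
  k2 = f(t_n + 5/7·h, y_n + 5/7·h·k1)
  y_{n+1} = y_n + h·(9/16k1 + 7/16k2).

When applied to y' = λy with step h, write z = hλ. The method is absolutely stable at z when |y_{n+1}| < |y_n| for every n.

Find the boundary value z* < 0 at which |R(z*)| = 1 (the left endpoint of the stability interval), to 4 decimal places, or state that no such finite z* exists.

left endpoint -3.2000.

Test eqn y'=λy, z=hλ:
  k1=λy_n ⇒ h·k1=z·y_n;  k2=λ(1+5/7z)y_n ⇒ h·k2=z(1+5/7z)y_n
  y_{n+1}/y_n = 1 + 9/16z + 7/16z(1+5/7z) = 1 + z + 5/16z²
  ⇒ R(z) = 1 + z + 5/16z².

Boundary: |R(x)|=1, x<0.
x=-1.32: |R|=0.2245
R=1: x+5/16x²=0 ⇒ x=−16/5=-3.2000; min R=1−1/(4·5/16)=0.2000>−1
Confirm numerically:
  x=-2.614: |R|=0.52131 <1
  x=-2.329: |R|=0.36608 <1
  x=-2.072: |R|=0.26962 <1
  x=-3.287: |R|=1.08937 >1
  x=-3.235: |R|=1.03538 >1
Stable set (-3.2000, 0).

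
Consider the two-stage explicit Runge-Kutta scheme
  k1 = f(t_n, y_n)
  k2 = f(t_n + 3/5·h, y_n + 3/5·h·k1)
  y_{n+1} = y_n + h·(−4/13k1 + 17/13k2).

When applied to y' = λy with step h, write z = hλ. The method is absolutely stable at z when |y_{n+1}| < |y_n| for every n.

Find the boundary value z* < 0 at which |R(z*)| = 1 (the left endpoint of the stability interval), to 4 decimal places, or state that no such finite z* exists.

With y'=λy (z=hλ):
  k1=λy_n ⇒ h·k1=z·y_n;  k2=λ(1+3/5z)y_n ⇒ h·k2=z(1+3/5z)y_n
  y_{n+1}/y_n = 1 − 4/13z + 17/13z(1+3/5z) = 1 + z + 51/65z²
  R(z) = 1 + z + 51/65z².

Need |R(x)|<1, x<0.
x=-0.33: |R|=0.7554
R=1: x+51/65x²=0 ⇒ x=−65/51=-1.2745; min R=1−1/(4·51/65)=0.6814>−1
Confirm numerically:
  x=-1.030: |R|=0.80240 <1
  x=-0.688: |R|=0.68339 <1
  x=-0.646: |R|=0.68143 <1
  x=-0.561: |R|=0.68593 <1
  x=-1.461: |R|=1.21378 >1
  x=-1.423: |R|=1.16579 >1
Stable set (-1.2745, 0).

z* = -1.2745.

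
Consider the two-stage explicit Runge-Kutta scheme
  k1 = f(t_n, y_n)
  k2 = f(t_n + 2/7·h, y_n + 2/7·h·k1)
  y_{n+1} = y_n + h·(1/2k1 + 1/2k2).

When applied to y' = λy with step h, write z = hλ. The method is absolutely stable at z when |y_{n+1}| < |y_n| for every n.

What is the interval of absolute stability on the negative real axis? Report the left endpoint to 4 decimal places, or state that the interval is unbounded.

z∈(-7.0000,0).

Set f=λy, z=hλ:
  k1=λy_n ⇒ h·k1=z·y_n;  k2=λ(1+2/7z)y_n ⇒ h·k2=z(1+2/7z)y_n
  y_{n+1}/y_n = 1 + 1/2z + 1/2z(1+2/7z) = 1 + z + 1/7z²
  ⇒ R(z) = 1 + z + 1/7z².

Solve |R(x)|<1 on ℝ⁻.
x=-0.82: |R|=0.2761
R=1: x+1/7x²=0 ⇒ x=−7=-7.0000; min R=1−1/(4·1/7)=-0.7500>−1
Confirm numerically:
  x=-6.157: |R|=0.25852 <1
  x=-4.369: |R|=0.64212 <1
  x=-3.898: |R|=0.72737 <1
  x=-7.257: |R|=1.26644 >1
  x=-7.243: |R|=1.25144 >1
So |R|<1 on (-7.0000, 0).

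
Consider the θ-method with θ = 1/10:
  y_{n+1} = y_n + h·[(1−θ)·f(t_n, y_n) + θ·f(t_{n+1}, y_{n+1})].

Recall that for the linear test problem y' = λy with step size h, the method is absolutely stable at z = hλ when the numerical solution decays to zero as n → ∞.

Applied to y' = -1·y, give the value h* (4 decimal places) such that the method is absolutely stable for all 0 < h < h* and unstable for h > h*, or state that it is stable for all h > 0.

(-2.5000,0); λ=-1 ⇒ h* = (5/2)/1 = 2.5000.

With y'=λy (z=hλ):
  y_{n+1} = y_n + z·[9/10·y_n + 1/10·y_{n+1}] ⇒ (1 − 1/10z)y_{n+1} = (1 + 9/10z)y_n
  ⇒ R(z) = (1 + 9/10z)/(1 − 1/10z).

Need |R(x)|<1, x<0.
x=-0.95: |R|=0.1324
R=−1: 1+9/10x = −1+1/10x ⇒ -4/5x=2 ⇒ x=2/(-4/5)=-2.5000
Confirm numerically:
  x=-1.928: |R|=0.61636 <1
  x=-1.777: |R|=0.50887 <1
  x=-1.027: |R|=0.06865 <1
  x=-2.896: |R|=1.24566 >1
  x=-2.843: |R|=1.21366 >1
So |R|<1 on (-2.5000, 0).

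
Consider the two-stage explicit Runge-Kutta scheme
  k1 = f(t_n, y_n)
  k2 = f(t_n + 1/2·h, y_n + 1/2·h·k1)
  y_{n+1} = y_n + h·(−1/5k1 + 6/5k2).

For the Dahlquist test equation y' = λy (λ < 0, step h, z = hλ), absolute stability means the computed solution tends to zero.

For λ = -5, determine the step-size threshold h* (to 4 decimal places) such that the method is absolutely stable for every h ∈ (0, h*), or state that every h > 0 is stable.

Test eqn y'=λy, z=hλ:
  k1=λy_n ⇒ h·k1=z·y_n;  k2=λ(1+1/2z)y_n ⇒ h·k2=z(1+1/2z)y_n
  y_{n+1}/y_n = 1 − 1/5z + 6/5z(1+1/2z) = 1 + z + 3/5z²
  R(z) = 1 + z + 3/5z².

Find x<0 with |R(x)|<1.
x=-0.9: |R|=0.5860
R=1: x+3/5x²=0 ⇒ x=−5/3=-1.6667; min R=1−1/(4·3/5)=0.5833>−1
Confirm numerically:
  x=-1.545: |R|=0.88721 <1
  x=-1.422: |R|=0.79125 <1
  x=-0.905: |R|=0.58642 <1
  x=-0.877: |R|=0.58448 <1
  x=-2.112: |R|=1.56433 >1
  x=-1.950: |R|=1.33150 >1
Stable set (-1.6667, 0).

(-1.6667,0); λ=-5 ⇒ h* = (5/3)/5 = 0.3333.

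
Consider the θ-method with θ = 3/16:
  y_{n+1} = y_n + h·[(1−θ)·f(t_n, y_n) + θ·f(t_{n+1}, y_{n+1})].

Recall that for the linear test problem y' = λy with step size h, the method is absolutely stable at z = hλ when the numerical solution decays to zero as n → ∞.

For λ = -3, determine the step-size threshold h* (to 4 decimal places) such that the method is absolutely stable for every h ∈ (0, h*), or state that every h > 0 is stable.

(-3.2000,0); λ=-3 ⇒ h* = (16/5)/3 = 1.0667.

With y'=λy (z=hλ):
  y_{n+1} = y_n + z·[13/16·y_n + 3/16·y_{n+1}] ⇒ (1 − 3/16z)y_{n+1} = (1 + 13/16z)y_n
  so R(z) = (1 + 13/16z)/(1 − 3/16z).

Find x<0 with |R(x)|<1.
x=-0.42: |R|=0.6107
R=−1: 1+13/16x = −1+3/16x ⇒ -5/8x=2 ⇒ x=2/(-5/8)=-3.2000
Confirm numerically:
  x=-2.856: |R|=0.85998 <1
  x=-2.774: |R|=0.82485 <1
  x=-1.847: |R|=0.37190 <1
  x=-1.512: |R|=0.17803 <1
  x=-3.620: |R|=1.15637 >1
  x=-3.385: |R|=1.07073 >1
  x=-3.227: |R|=1.01051 >1
So |R|<1 on (-3.2000, 0).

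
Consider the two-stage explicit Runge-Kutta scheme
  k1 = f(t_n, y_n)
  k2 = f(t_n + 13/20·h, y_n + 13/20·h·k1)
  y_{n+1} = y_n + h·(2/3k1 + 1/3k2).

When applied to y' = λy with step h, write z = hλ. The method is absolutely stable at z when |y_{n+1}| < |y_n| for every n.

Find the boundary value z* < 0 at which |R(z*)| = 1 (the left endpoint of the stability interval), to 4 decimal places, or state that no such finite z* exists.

On y'=λy, z=hλ:
  k1=λy_n ⇒ h·k1=z·y_n;  k2=λ(1+13/20z)y_n ⇒ h·k2=z(1+13/20z)y_n
  y_{n+1}/y_n = 1 + 2/3z + 1/3z(1+13/20z) = 1 + z + 13/60z²
  Hence R(z) = 1 + z + 13/60z².

Boundary: |R(x)|=1, x<0.
x=-1.7: |R|=0.0738
R=1: x+13/60x²=0 ⇒ x=−60/13=-4.6154; min R=1−1/(4·13/60)=-0.1538>−1
Confirm numerically:
  x=-4.444: |R|=0.83498 <1
  x=-4.001: |R|=0.46740 <1
  x=-3.401: |R|=0.10514 <1
  x=-3.321: |R|=0.06863 <1
  x=-5.121: |R|=1.56101 >1
  x=-4.849: |R|=1.24544 >1
  x=-4.777: |R|=1.16727 >1
So |R|<1 on (-4.6154, 0).

z* = -4.6154.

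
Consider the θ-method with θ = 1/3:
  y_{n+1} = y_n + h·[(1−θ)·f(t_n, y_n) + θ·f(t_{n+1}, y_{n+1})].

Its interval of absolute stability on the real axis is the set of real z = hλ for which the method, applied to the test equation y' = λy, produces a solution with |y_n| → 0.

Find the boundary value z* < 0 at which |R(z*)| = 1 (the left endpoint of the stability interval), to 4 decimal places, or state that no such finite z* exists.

Test eqn y'=λy, z=hλ:
  y_{n+1} = y_n + z·[2/3·y_n + 1/3·y_{n+1}] ⇒ (1 − 1/3z)y_{n+1} = (1 + 2/3z)y_n
  so R(z) = (1 + 2/3z)/(1 − 1/3z).

Boundary: |R(x)|=1, x<0.
x=-1.33: |R|=0.0785
R=−1: 1+2/3x = −1+1/3x ⇒ -1/3x=2 ⇒ x=2/(-1/3)=-6.0000
Confirm numerically:
  x=-5.862: |R|=0.98443 <1
  x=-5.282: |R|=0.91331 <1
  x=-4.151: |R|=0.74143 <1
  x=-6.599: |R|=1.06240 >1
  x=-6.580: |R|=1.06054 >1
So |R|<1 on (-6.0000, 0).

left endpoint -6.0000.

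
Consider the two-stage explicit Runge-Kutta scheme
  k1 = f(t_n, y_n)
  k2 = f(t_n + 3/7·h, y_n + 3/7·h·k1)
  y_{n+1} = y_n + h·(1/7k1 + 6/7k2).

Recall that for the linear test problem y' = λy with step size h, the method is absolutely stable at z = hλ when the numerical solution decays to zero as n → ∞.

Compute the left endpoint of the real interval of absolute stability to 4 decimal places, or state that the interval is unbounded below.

left endpoint -2.7222.

Set f=λy, z=hλ:
  k1=λy_n ⇒ h·k1=z·y_n;  k2=λ(1+3/7z)y_n ⇒ h·k2=z(1+3/7z)y_n
  y_{n+1}/y_n = 1 + 1/7z + 6/7z(1+3/7z) = 1 + z + 18/49z²
  ⇒ R(z) = 1 + z + 18/49z².

Boundary: |R(x)|=1, x<0.
x=-1.51: |R|=0.3276
R=1: x+18/49x²=0 ⇒ x=−49/18=-2.7222; min R=1−1/(4·18/49)=0.3194>−1
Confirm numerically:
  x=-2.655: |R|=0.93444 <1
  x=-2.407: |R|=0.72128 <1
  x=-1.664: |R|=0.35315 <1
  x=-1.271: |R|=0.32243 <1
  x=-3.307: |R|=1.71040 >1
  x=-3.281: |R|=1.67348 >1
  x=-2.831: |R|=1.11312 >1
Stable set (-2.7222, 0).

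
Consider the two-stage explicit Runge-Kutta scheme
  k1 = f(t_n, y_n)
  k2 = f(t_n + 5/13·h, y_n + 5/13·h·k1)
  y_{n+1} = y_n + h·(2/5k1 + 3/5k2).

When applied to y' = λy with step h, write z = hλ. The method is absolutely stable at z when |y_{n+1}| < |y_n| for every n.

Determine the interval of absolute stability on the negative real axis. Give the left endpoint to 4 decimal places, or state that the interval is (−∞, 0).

z∈(-4.3333,0).

With y'=λy (z=hλ):
  k1=λy_n ⇒ h·k1=z·y_n;  k2=λ(1+5/13z)y_n ⇒ h·k2=z(1+5/13z)y_n
  y_{n+1}/y_n = 1 + 2/5z + 3/5z(1+5/13z) = 1 + z + 3/13z²
  R(z) = 1 + z + 3/13z².

Solve |R(x)|<1 on ℝ⁻.
x=-1.59: |R|=0.0066
R=1: x+3/13x²=0 ⇒ x=−13/3=-4.3333; min R=1−1/(4·3/13)=-0.0833>−1
Confirm numerically:
  x=-4.045: |R|=0.73085 <1
  x=-3.213: |R|=0.16932 <1
  x=-2.120: |R|=0.08283 <1
  x=-4.664: |R|=1.35590 >1
  x=-4.603: |R|=1.28645 >1
So |R|<1 on (-4.3333, 0).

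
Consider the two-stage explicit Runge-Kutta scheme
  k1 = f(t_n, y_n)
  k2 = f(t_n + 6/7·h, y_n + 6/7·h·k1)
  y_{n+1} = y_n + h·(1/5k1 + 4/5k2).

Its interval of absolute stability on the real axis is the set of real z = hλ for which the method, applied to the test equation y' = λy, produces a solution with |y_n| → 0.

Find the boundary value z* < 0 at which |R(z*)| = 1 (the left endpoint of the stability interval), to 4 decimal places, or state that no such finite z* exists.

On y'=λy, z=hλ:
  k1=λy_n ⇒ h·k1=z·y_n;  k2=λ(1+6/7z)y_n ⇒ h·k2=z(1+6/7z)y_n
  y_{n+1}/y_n = 1 + 1/5z + 4/5z(1+6/7z) = 1 + z + 24/35z²
  R(z) = 1 + z + 24/35z².

Need |R(x)|<1, x<0.
x=-1.35: |R|=0.8997
R=1: x+24/35x²=0 ⇒ x=−35/24=-1.4583; min R=1−1/(4·24/35)=0.6354>−1
Confirm numerically:
  x=-1.424: |R|=0.96647 <1
  x=-1.252: |R|=0.82286 <1
  x=-1.079: |R|=0.71934 <1
  x=-0.658: |R|=0.63889 <1
  x=-1.550: |R|=1.09743 >1
  x=-1.546: |R|=1.09294 >1
Interval (-1.4583, 0).

z* = -1.4583.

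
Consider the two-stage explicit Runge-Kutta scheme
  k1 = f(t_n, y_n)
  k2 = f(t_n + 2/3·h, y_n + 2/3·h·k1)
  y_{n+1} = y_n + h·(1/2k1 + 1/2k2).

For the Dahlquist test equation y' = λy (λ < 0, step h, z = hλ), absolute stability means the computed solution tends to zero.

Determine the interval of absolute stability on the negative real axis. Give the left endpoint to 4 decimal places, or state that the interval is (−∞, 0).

Set f=λy, z=hλ:
  k1=λy_n ⇒ h·k1=z·y_n;  k2=λ(1+2/3z)y_n ⇒ h·k2=z(1+2/3z)y_n
  y_{n+1}/y_n = 1 + 1/2z + 1/2z(1+2/3z) = 1 + z + 1/3z²
  ⇒ R(z) = 1 + z + 1/3z².

Find x<0 with |R(x)|<1.
x=-0.66: |R|=0.4852
R=1: x+1/3x²=0 ⇒ x=−3=-3.0000; min R=1−1/(4·1/3)=0.2500>−1
Confirm numerically:
  x=-1.772: |R|=0.27466 <1
  x=-1.536: |R|=0.25043 <1
  x=-1.280: |R|=0.26613 <1
  x=-3.548: |R|=1.64810 >1
  x=-3.305: |R|=1.33601 >1
  x=-3.051: |R|=1.05187 >1
Stable set (-3.0000, 0).

(-3.0000, 0).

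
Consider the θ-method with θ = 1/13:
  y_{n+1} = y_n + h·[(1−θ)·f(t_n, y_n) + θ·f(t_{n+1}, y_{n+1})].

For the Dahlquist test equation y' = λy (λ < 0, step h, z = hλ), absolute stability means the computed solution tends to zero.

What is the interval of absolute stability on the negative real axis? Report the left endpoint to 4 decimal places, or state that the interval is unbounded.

(-2.3636, 0).

Test eqn y'=λy, z=hλ:
  y_{n+1} = y_n + z·[12/13·y_n + 1/13·y_{n+1}] ⇒ (1 − 1/13z)y_{n+1} = (1 + 12/13z)y_n
  R(z) = (1 + 12/13z)/(1 − 1/13z).

Find x<0 with |R(x)|<1.
x=-1.26: |R|=0.1487
R=−1: 1+12/13x = −1+1/13x ⇒ -11/13x=2 ⇒ x=2/(-11/13)=-2.3636
Confirm numerically:
  x=-2.342: |R|=0.98449 <1
  x=-1.677: |R|=0.48539 <1
  x=-1.580: |R|=0.40878 <1
  x=-1.212: |R|=0.10864 <1
  x=-2.816: |R|=1.31462 >1
  x=-2.659: |R|=1.20748 >1
Stable set (-2.3636, 0).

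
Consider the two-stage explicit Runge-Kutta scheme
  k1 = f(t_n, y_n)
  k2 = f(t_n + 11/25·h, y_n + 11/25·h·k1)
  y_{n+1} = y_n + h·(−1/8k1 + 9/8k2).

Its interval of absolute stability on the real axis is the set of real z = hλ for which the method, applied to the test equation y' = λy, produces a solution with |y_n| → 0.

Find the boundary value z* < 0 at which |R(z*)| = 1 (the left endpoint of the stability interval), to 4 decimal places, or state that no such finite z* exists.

left endpoint -2.0202.

With y'=λy (z=hλ):
  k1=λy_n ⇒ h·k1=z·y_n;  k2=λ(1+11/25z)y_n ⇒ h·k2=z(1+11/25z)y_n
  y_{n+1}/y_n = 1 − 1/8z + 9/8z(1+11/25z) = 1 + z + 99/200z²
  so R(z) = 1 + z + 99/200z².

Find x<0 with |R(x)|<1.
x=-1.32: |R|=0.5425
R=1: x+99/200x²=0 ⇒ x=−200/99=-2.0202; min R=1−1/(4·99/200)=0.4949>−1
Confirm numerically:
  x=-1.431: |R|=0.58264 <1
  x=-1.290: |R|=0.53373 <1
  x=-0.949: |R|=0.49680 <1
  x=-0.859: |R|=0.50625 <1
  x=-2.323: |R|=1.34818 >1
  x=-2.232: |R|=1.23400 >1
So |R|<1 on (-2.0202, 0).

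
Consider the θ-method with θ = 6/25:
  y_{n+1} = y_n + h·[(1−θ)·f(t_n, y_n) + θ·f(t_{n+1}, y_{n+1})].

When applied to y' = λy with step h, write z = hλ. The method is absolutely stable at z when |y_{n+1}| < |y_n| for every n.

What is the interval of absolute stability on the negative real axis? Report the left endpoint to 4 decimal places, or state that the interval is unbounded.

(-3.8462, 0).

Test eqn y'=λy, z=hλ:
  y_{n+1} = y_n + z·[19/25·y_n + 6/25·y_{n+1}] ⇒ (1 − 6/25z)y_{n+1} = (1 + 19/25z)y_n
  ⇒ R(z) = (1 + 19/25z)/(1 − 6/25z).

Need |R(x)|<1, x<0.
x=-1.25: |R|=0.0385
R=−1: 1+19/25x = −1+6/25x ⇒ -13/25x=2 ⇒ x=2/(-13/25)=-3.8462
Confirm numerically:
  x=-3.791: |R|=0.98498 <1
  x=-3.395: |R|=0.87073 <1
  x=-1.811: |R|=0.26234 <1
  x=-4.304: |R|=1.11711 >1
  x=-4.015: |R|=1.04471 >1
  x=-3.979: |R|=1.03534 >1
Stable set (-3.8462, 0).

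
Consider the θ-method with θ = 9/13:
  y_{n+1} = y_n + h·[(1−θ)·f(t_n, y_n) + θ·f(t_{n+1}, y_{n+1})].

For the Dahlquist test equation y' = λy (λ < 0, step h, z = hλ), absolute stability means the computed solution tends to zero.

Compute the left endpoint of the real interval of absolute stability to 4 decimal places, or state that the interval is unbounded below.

With y'=λy (z=hλ):
  y_{n+1} = y_n + z·[4/13·y_n + 9/13·y_{n+1}] ⇒ (1 − 9/13z)y_{n+1} = (1 + 4/13z)y_n
  Hence R(z) = (1 + 4/13z)/(1 − 9/13z).

Solve |R(x)|<1 on ℝ⁻.
x=-0.5: |R|=0.6286
x=-2: |R|=0.1613
x=-10: |R|=0.2621
x=-100: |R|=0.4239
θ=9/13≥1/2 ⇒ |1+4/13x|<|1−9/13x| ∀x<0 ⇒ stable on all of ℝ⁻.

unbounded; (−∞, 0).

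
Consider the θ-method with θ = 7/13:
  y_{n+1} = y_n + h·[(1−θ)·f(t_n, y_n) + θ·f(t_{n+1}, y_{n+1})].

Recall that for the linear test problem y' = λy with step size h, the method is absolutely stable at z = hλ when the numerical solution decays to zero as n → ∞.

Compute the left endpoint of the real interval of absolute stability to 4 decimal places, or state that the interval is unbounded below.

With y'=λy (z=hλ):
  y_{n+1} = y_n + z·[6/13·y_n + 7/13·y_{n+1}] ⇒ (1 − 7/13z)y_{n+1} = (1 + 6/13z)y_n
  ⇒ R(z) = (1 + 6/13z)/(1 − 7/13z).

Boundary: |R(x)|=1, x<0.
x=-0.77: |R|=0.4557
x=-2: |R|=0.0370
x=-10: |R|=0.5663
x=-100: |R|=0.8233
θ=7/13≥1/2 ⇒ |1+6/13x|<|1−7/13x| ∀x<0 ⇒ stable on all of ℝ⁻.

(−∞, 0) — no finite endpoint.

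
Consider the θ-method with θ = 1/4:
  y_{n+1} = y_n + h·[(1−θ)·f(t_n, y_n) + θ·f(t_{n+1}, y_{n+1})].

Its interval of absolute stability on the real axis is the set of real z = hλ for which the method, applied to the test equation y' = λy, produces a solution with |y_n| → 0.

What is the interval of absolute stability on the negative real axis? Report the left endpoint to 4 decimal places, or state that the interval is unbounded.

Test eqn y'=λy, z=hλ:
  y_{n+1} = y_n + z·[3/4·y_n + 1/4·y_{n+1}] ⇒ (1 − 1/4z)y_{n+1} = (1 + 3/4z)y_n
  so R(z) = (1 + 3/4z)/(1 − 1/4z).

Find x<0 with |R(x)|<1.
x=-1.78: |R|=0.2318
R=−1: 1+3/4x = −1+1/4x ⇒ -1/2x=2 ⇒ x=2/(-1/2)=-4.0000
Confirm numerically:
  x=-3.468: |R|=0.85753 <1
  x=-2.948: |R|=0.69718 <1
  x=-2.702: |R|=0.61265 <1
  x=-1.659: |R|=0.17265 <1
  x=-4.542: |R|=1.12690 >1
  x=-4.517: |R|=1.12140 >1
  x=-4.470: |R|=1.11098 >1
Interval (-4.0000, 0).

(-4.0000, 0).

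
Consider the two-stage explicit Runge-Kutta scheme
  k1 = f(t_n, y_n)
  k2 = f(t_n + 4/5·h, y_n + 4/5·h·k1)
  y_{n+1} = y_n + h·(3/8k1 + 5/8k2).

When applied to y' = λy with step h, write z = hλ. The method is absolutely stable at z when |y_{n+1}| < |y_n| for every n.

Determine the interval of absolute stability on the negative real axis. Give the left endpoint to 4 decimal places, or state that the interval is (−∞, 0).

(-2.0000, 0).

Set f=λy, z=hλ:
  k1=λy_n ⇒ h·k1=z·y_n;  k2=λ(1+4/5z)y_n ⇒ h·k2=z(1+4/5z)y_n
  y_{n+1}/y_n = 1 + 3/8z + 5/8z(1+4/5z) = 1 + z + 1/2z²
  ⇒ R(z) = 1 + z + 1/2z².

Solve |R(x)|<1 on ℝ⁻.
x=-1.3: |R|=0.5450
R=1: x+1/2x²=0 ⇒ x=−2=-2.0000; min R=1−1/(4·1/2)=0.5000>−1
Confirm numerically:
  x=-1.518: |R|=0.63416 <1
  x=-1.333: |R|=0.55544 <1
  x=-1.049: |R|=0.50120 <1
  x=-0.946: |R|=0.50146 <1
  x=-2.515: |R|=1.64761 >1
  x=-2.467: |R|=1.57604 >1
  x=-2.177: |R|=1.19266 >1
So |R|<1 on (-2.0000, 0).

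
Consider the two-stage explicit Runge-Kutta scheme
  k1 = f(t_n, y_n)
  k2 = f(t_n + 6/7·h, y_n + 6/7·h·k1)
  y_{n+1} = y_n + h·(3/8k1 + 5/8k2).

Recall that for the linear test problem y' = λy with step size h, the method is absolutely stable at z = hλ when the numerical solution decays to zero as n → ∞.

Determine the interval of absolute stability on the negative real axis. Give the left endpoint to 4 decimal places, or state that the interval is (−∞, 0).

(-1.8667, 0).

Test eqn y'=λy, z=hλ:
  k1=λy_n ⇒ h·k1=z·y_n;  k2=λ(1+6/7z)y_n ⇒ h·k2=z(1+6/7z)y_n
  y_{n+1}/y_n = 1 + 3/8z + 5/8z(1+6/7z) = 1 + z + 15/28z²
  ⇒ R(z) = 1 + z + 15/28z².

Boundary: |R(x)|=1, x<0.
x=-0.93: |R|=0.5333
R=1: x+15/28x²=0 ⇒ x=−28/15=-1.8667; min R=1−1/(4·15/28)=0.5333>−1
Confirm numerically:
  x=-1.457: |R|=0.68024 <1
  x=-1.385: |R|=0.64262 <1
  x=-1.299: |R|=0.60496 <1
  x=-1.119: |R|=0.55180 <1
  x=-2.204: |R|=1.39829 >1
  x=-2.063: |R|=1.21698 >1
  x=-2.040: |R|=1.18943 >1
Stable set (-1.8667, 0).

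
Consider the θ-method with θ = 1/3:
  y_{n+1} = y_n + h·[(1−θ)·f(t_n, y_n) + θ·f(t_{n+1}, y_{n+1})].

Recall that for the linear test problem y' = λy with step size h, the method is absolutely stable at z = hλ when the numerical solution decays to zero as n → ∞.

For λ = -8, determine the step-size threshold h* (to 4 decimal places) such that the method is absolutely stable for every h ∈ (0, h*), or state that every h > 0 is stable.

Set f=λy, z=hλ:
  y_{n+1} = y_n + z·[2/3·y_n + 1/3·y_{n+1}] ⇒ (1 − 1/3z)y_{n+1} = (1 + 2/3z)y_n
  so R(z) = (1 + 2/3z)/(1 − 1/3z).

Boundary: |R(x)|=1, x<0.
x=-1.45: |R|=0.0225
R=−1: 1+2/3x = −1+1/3x ⇒ -1/3x=2 ⇒ x=2/(-1/3)=-6.0000
Confirm numerically:
  x=-5.088: |R|=0.88724 <1
  x=-4.246: |R|=0.75794 <1
  x=-4.200: |R|=0.75000 <1
  x=-2.429: |R|=0.34224 <1
  x=-6.191: |R|=1.02078 >1
  x=-6.073: |R|=1.00805 >1
Stable set (-6.0000, 0).

(-6.0000,0); λ=-8 ⇒ h* = (6)/8 = 0.7500.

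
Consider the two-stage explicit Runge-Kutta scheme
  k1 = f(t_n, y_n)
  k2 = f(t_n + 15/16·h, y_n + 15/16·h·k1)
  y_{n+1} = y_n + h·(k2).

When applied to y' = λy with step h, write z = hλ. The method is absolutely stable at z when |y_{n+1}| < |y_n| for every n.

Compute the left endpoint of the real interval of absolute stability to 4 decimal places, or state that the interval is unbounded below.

On y'=λy, z=hλ:
  k1=λy_n ⇒ h·k1=z·y_n;  k2=λ(1+15/16z)y_n ⇒ h·k2=z(1+15/16z)y_n
  y_{n+1}/y_n = 1 + z(1+15/16z) = 1 + z + 15/16z²
  R(z) = 1 + z + 15/16z².

Need |R(x)|<1, x<0.
x=-0.92: |R|=0.8735
R=1: x+15/16x²=0 ⇒ x=−16/15=-1.0667; min R=1−1/(4·15/16)=0.7333>−1
Confirm numerically:
  x=-1.029: |R|=0.96366 <1
  x=-0.730: |R|=0.76959 <1
  x=-0.619: |R|=0.74021 <1
  x=-1.596: |R|=1.79202 >1
  x=-1.439: |R|=1.50230 >1
  x=-1.315: |R|=1.30615 >1
Stable set (-1.0667, 0).

left endpoint -1.0667.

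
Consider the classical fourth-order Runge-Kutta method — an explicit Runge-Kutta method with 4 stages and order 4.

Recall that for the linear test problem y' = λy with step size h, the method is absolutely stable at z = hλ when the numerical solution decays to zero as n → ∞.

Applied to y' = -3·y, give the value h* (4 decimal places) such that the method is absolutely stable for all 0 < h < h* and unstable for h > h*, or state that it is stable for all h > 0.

Set f=λy, z=hλ:
  order 4, 4-stage ⇒ R(z)=1+z+z^2/2+z^3/6+z^4/24
  (e.g. R(-0.32)=0.72618, |R|=0.72618)

Need |R(x)|<1, x<0.
x=-0.32: |R|=0.7262
|R(-1.07)|=0.3529 |R(-0.98)|=0.3818 |R(-0.88)|=0.4186
Bisect:
  x_lo=-3.4846 |R|=2.6779  x_hi=-0.3488 |R|=0.7056
  mid=-1.91669 |R|=0.30894 →hi
  mid=-2.70063 |R|=0.87968 →hi
  mid=-3.09260 |R|=1.57118 →lo
  mid=-2.89661 |R|=1.18122 →lo
  mid=-2.79862 |R|=1.02028 →lo
  mid=-2.74962 |R|=0.94754 →hi
  mid=-2.77412 |R|=0.98329 →hi
  mid=-2.78637 |R|=1.00162 →lo
  mid=-2.78025 |R|=0.99242 →hi
  mid=-2.78331 |R|=0.99701 →hi
  ...
  [-2.78541,-2.78522] ⇒ x*=-2.7853
Interval (-2.7853, 0).

(-2.7853,0); λ=-3 ⇒ h* = 0.9284.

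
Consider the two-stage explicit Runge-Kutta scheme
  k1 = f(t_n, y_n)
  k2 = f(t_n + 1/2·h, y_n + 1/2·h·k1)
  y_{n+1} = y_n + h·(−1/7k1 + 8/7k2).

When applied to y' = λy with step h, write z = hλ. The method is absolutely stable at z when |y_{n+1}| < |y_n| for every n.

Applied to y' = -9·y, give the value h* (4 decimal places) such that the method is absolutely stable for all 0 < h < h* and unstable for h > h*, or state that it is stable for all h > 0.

(-1.7500,0); λ=-9 ⇒ h* = (7/4)/9 = 0.1944.

Test eqn y'=λy, z=hλ:
  k1=λy_n ⇒ h·k1=z·y_n;  k2=λ(1+1/2z)y_n ⇒ h·k2=z(1+1/2z)y_n
  y_{n+1}/y_n = 1 − 1/7z + 8/7z(1+1/2z) = 1 + z + 4/7z²
  Hence R(z) = 1 + z + 4/7z².

Boundary: |R(x)|=1, x<0.
x=-0.86: |R|=0.5626
R=1: x+4/7x²=0 ⇒ x=−7/4=-1.7500; min R=1−1/(4·4/7)=0.5625>−1
Confirm numerically:
  x=-1.252: |R|=0.64372 <1
  x=-1.185: |R|=0.61741 <1
  x=-1.073: |R|=0.58490 <1
  x=-0.757: |R|=0.57046 <1
  x=-2.174: |R|=1.52673 >1
  x=-2.028: |R|=1.32216 >1
Interval (-1.7500, 0).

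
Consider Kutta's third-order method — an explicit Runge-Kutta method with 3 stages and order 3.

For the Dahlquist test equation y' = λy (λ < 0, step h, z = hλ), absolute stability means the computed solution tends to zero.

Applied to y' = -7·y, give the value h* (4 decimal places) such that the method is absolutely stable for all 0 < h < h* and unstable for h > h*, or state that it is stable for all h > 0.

(-2.5127,0); λ=-7 ⇒ h* = 0.3590.

On y'=λy, z=hλ:
  order 3, 3-stage ⇒ R(z)=1+z+z^2/2+z^3/6
  (e.g. R(-1.32)=0.16787, |R|=0.16787)

Need |R(x)|<1, x<0.
x=-1.32: |R|=0.1679
|R(-2.4)|=0.8240 |R(-2.32)|=0.7100 |R(-1.49)|=0.0687
Bisect:
  x_lo=-3.0460 |R|=2.1171  x_hi=-0.3041 |R|=0.7375
  mid=-1.67505 |R|=0.05546 →hi
  mid=-2.36053 |R|=0.76666 →hi
  mid=-2.70326 |R|=1.34186 →lo
  mid=-2.53190 |R|=1.03177 →lo
  mid=-2.44621 |R|=0.89390 →hi
  mid=-2.48905 |R|=0.96147 →hi
  mid=-2.51047 |R|=0.99627 →hi
  ...
  [-2.51282,-2.51265] ⇒ x*=-2.5127
Stable set (-2.5127, 0).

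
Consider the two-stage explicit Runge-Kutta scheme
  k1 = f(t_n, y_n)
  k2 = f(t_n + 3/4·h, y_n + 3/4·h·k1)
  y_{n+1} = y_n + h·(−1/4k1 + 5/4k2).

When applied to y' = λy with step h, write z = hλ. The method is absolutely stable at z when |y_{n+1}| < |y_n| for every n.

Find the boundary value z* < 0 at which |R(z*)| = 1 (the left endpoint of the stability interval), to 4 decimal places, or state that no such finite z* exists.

With y'=λy (z=hλ):
  k1=λy_n ⇒ h·k1=z·y_n;  k2=λ(1+3/4z)y_n ⇒ h·k2=z(1+3/4z)y_n
  y_{n+1}/y_n = 1 − 1/4z + 5/4z(1+3/4z) = 1 + z + 15/16z²
  ⇒ R(z) = 1 + z + 15/16z².

Solve |R(x)|<1 on ℝ⁻.
x=-0.69: |R|=0.7563
R=1: x+15/16x²=0 ⇒ x=−16/15=-1.0667; min R=1−1/(4·15/16)=0.7333>−1
Confirm numerically:
  x=-1.043: |R|=0.97686 <1
  x=-0.786: |R|=0.79318 <1
  x=-0.595: |R|=0.73690 <1
  x=-1.405: |R|=1.44565 >1
  x=-1.339: |R|=1.34186 >1
  x=-1.299: |R|=1.28294 >1
So |R|<1 on (-1.0667, 0).

left endpoint -1.0667.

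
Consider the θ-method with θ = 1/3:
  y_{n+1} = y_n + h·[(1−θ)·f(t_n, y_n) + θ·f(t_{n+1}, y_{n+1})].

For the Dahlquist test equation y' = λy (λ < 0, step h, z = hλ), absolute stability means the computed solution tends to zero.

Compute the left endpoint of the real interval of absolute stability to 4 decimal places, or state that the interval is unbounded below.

With y'=λy (z=hλ):
  y_{n+1} = y_n + z·[2/3·y_n + 1/3·y_{n+1}] ⇒ (1 − 1/3z)y_{n+1} = (1 + 2/3z)y_n
  so R(z) = (1 + 2/3z)/(1 − 1/3z).

Solve |R(x)|<1 on ℝ⁻.
x=-0.99: |R|=0.2556
R=−1: 1+2/3x = −1+1/3x ⇒ -1/3x=2 ⇒ x=2/(-1/3)=-6.0000
Confirm numerically:
  x=-4.756: |R|=0.83961 <1
  x=-4.734: |R|=0.83631 <1
  x=-3.051: |R|=0.51264 <1
  x=-6.551: |R|=1.05769 >1
  x=-6.234: |R|=1.02534 >1
Interval (-6.0000, 0).

left endpoint -6.0000.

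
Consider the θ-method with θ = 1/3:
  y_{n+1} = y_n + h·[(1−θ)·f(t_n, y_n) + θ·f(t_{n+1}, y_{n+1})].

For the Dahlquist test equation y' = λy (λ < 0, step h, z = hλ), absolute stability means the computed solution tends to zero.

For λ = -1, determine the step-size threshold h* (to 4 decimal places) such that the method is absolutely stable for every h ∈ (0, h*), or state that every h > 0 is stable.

(-6.0000,0); λ=-1 ⇒ h* = (6)/1 = 6.0000.

On y'=λy, z=hλ:
  y_{n+1} = y_n + z·[2/3·y_n + 1/3·y_{n+1}] ⇒ (1 − 1/3z)y_{n+1} = (1 + 2/3z)y_n
  R(z) = (1 + 2/3z)/(1 − 1/3z).

Find x<0 with |R(x)|<1.
x=-1.57: |R|=0.0306
R=−1: 1+2/3x = −1+1/3x ⇒ -1/3x=2 ⇒ x=2/(-1/3)=-6.0000
Confirm numerically:
  x=-4.892: |R|=0.85960 <1
  x=-4.883: |R|=0.85830 <1
  x=-3.072: |R|=0.51779 <1
  x=-6.570: |R|=1.05956 >1
  x=-6.460: |R|=1.04863 >1
  x=-6.062: |R|=1.00684 >1
Stable set (-6.0000, 0).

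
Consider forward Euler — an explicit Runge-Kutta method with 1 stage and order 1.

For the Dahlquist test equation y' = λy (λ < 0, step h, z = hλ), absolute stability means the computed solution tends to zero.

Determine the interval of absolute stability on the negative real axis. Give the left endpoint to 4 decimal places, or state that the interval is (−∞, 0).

z∈(-2.0000,0).

With y'=λy (z=hλ):
  order 1, 1-stage ⇒ R(z)=1+z
  (e.g. R(-1.27)=-0.27000, |R|=0.27000)

Solve |R(x)|<1 on ℝ⁻.
x=-1.27: |R|=0.2700
|R(-2.1)|=1.1000 |R(-1.8)|=0.8000 |R(-1.37)|=0.3700
Bisect:
  x_lo=-2.7148 |R|=1.7148  x_hi=-0.3439 |R|=0.6561
  mid=-1.52935 |R|=0.52935 →hi
  mid=-2.12207 |R|=1.12207 →lo
  mid=-1.82571 |R|=0.82571 →hi
  mid=-1.97389 |R|=0.97389 →hi
  mid=-2.04798 |R|=1.04798 →lo
  mid=-2.01093 |R|=1.01093 →lo
  mid=-1.99241 |R|=0.99241 →hi
  mid=-2.00167 |R|=1.00167 →lo
  mid=-1.99704 |R|=0.99704 →hi
  ...
  [-2.00008,-1.99994] ⇒ x*=-2.0000
Interval (-2.0000, 0).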